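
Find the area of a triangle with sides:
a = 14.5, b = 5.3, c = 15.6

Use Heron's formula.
s = (14.5 + 5.3 + 15.6)/2 = 35.4/2 = 17.7
s − a = 3.2, s − b = 12.4, s − c = 2.1
s(s−a)(s−b)(s−c) = 17.7·3.2·12.4·2.1 ≈ 1474.91
Area = √1474.91 ≈ 38.4045

Area = 38.4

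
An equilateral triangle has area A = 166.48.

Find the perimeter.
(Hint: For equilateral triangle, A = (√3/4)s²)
A = (√3/4)s²  ⇒  s² = 4A/√3 = 4·166.48/√3 = 665.92/1.73205 ≈ 384.469
s ≈ √384.469 ≈ 19.6079
Perimeter = 3s ≈ 3·19.6079 ≈ 58.8237

Perimeter = 58.82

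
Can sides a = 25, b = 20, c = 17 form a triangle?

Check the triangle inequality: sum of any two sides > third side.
a + b vs c: 25 + 20 = 45 > 17  ✓
a + c vs b: 25 + 17 = 42 > 20  ✓
b + c vs a: 20 + 17 = 37 > 25  ✓

Yes, triangle inequality satisfied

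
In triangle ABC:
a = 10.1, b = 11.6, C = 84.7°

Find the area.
Two sides and the included angle (SAS): A = ½·a·b·sin(C) = ½·10.1·11.6·sin(84.7°)
sin(84.7°) ≈ 0.995725
A ≈ ½·117.16·0.995725 = 58.58·0.995725 ≈ 58.3296

Area = 58.33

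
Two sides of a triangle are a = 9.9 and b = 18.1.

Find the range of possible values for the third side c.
Triangle inequality: |a − b| < c < a + b
|a − b| = |9.9 − 18.1| = 8.2
a + b = 9.9 + 18.1 = 28

8.2 < c < 28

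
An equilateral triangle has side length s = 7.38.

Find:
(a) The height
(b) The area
(a) The height splits the triangle into two 30-60-90 halves: h = s·√3/2 = 7.38·1.73205/2 ≈ 12.7825/2 ≈ 6.39127
(b) Area = (√3/4)·s² = (√3/4)·7.38² = (√3/4)·54.4644 ≈ 0.433013·54.4644 ≈ 23.5838

Height = 6.391, Area = 23.58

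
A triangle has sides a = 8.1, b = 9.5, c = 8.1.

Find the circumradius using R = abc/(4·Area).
First find the area with Heron's formula.
s = (8.1 + 9.5 + 8.1)/2 = 12.85
Area = √(s(s−a)(s−b)(s−c)) = √(12.85·4.75·3.35·4.75) ≈ √971.259 ≈ 31.165
abc = 8.1·9.5·8.1 = 623.295
R = abc/(4·Area) ≈ 623.295/(4·31.165) = 623.295/124.66 ≈ 4.99995

R = 5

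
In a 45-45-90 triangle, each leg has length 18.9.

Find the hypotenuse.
In a 45-45-90 triangle the sides are in ratio 1 : 1 : √2, so hypotenuse = leg·√2.
Hypotenuse = 18.9·√2 ≈ 18.9·1.41421 ≈ 26.7286

Hypotenuse = 18.9√2 = 26.73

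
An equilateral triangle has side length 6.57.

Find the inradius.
r = Area/s with s the semi-perimeter.
Area = (√3/4)·6.57² = (√3/4)·43.1649 ≈ 0.433013·43.1649 ≈ 18.6909
s = 3·6.57/2 = 9.855
r ≈ 18.6909/9.855 ≈ 1.8966
(Equivalently r = side/(2√3) = 6.57/3.4641 ≈ 1.8966.)

r = 1.897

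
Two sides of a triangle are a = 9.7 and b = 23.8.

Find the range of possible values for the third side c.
Triangle inequality: |a − b| < c < a + b
|a − b| = |9.7 − 23.8| = 14.1
a + b = 9.7 + 23.8 = 33.5

14.1 < c < 33.5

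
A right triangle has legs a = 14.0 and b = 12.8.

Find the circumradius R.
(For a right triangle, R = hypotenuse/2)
Hypotenuse c = √(a² + b²) = √(196 + 163.84) = √359.84 ≈ 18.9694
R = c/2 ≈ 18.9694/2 ≈ 9.48472

R = 9.485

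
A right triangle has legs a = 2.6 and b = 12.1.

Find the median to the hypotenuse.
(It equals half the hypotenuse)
Hypotenuse c = √(a² + b²) = √(6.76 + 146.41) = √153.17 ≈ 12.3762
Median to hypotenuse = c/2 ≈ 12.3762/2 ≈ 6.18809

Median = 6.188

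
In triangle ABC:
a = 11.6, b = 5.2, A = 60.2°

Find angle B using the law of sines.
a/sin(A) = b/sin(B)  ⇒  sin(B) = b·sin(A)/a = 5.2·sin(60.2°)/11.6
sin(60.2°) ≈ 0.867765
sin(B) ≈ 5.2·0.867765/11.6 ≈ 4.51238/11.6 ≈ 0.388998
B = arcsin(0.388998) ≈ 22.8922°
(Since b ≤ a we need B ≤ A, so the obtuse alternative 180° − 22.8922° ≈ 157.108° is rejected.)

B = 22.89°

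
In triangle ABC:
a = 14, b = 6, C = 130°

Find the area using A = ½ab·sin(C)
A = ½·a·b·sin(C) = ½·14·6·sin(130°)
sin(130°) ≈ 0.766044
A ≈ ½·84·0.766044 = 42·0.766044 ≈ 32.1739

Area = 32.17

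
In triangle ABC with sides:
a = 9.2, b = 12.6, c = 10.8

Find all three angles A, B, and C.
Law of cosines for each angle (a² = 84.64, b² = 158.76, c² = 116.64):
cos(A) = (b² + c² − a²)/(2bc) = (158.76 + 116.64 − 84.64)/(2·12.6·10.8) = 190.76/272.16 ≈ 0.700911  ⇒  A ≈ 45.4998°
cos(B) = (a² + c² − b²)/(2ac) = (84.64 + 116.64 − 158.76)/(2·9.2·10.8) = 42.52/198.72 ≈ 0.213969  ⇒  B ≈ 77.6449°
cos(C) = (a² + b² − c²)/(2ab) = (84.64 + 158.76 − 116.64)/(2·9.2·12.6) = 126.76/231.84 ≈ 0.546756  ⇒  C ≈ 56.8552°
Check: A + B + C ≈ 180°

A = 45.5°, B = 77.64°, C = 56.86°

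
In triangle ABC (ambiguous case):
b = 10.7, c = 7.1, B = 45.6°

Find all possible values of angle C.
b/sin(B) = c/sin(C)  ⇒  sin(C) = c·sin(B)/b = 7.1·sin(45.6°)/10.7
sin(45.6°) ≈ 0.714473
sin(C) ≈ 7.1·0.714473/10.7 ≈ 5.07276/10.7 ≈ 0.474089
Candidate 1: C₁ = arcsin(0.474089) ≈ 28.3001°  →  A = 180° − 45.6° − 28.3001° ≈ 106.1° > 0, valid
Candidate 2: C₂ = 180° − C₁ ≈ 151.7°  →  A = 180° − 45.6° − 151.7° ≈ -17.2999° ≤ 0, not a valid triangle

C = 28.3° (one solution)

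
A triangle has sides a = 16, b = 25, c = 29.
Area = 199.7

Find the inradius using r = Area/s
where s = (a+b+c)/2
s = (16 + 25 + 29)/2 = 70/2 = 35
r = Area/s = 199.7/35 ≈ 5.70571

r = 5.706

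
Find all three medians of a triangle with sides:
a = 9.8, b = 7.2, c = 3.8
Median formula: m_a = ½√(2b² + 2c² − a²) (and cyclically). a² = 96.04, b² = 51.84, c² = 14.44.
m_a = ½√(2·51.84 + 2·14.44 − 96.04) = ½√36.52 ≈ ½·6.04318 ≈ 3.02159
m_b = ½√(2·96.04 + 2·14.44 − 51.84) = ½√169.12 ≈ ½·13.0046 ≈ 6.50231
m_c = ½√(2·96.04 + 2·51.84 − 14.44) = ½√281.32 ≈ ½·16.7726 ≈ 8.3863

m_a = 3.022, m_b = 6.502, m_c = 8.386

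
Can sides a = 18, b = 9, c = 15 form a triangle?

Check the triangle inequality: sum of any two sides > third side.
a + b vs c: 18 + 9 = 27 > 15  ✓
a + c vs b: 18 + 15 = 33 > 9  ✓
b + c vs a: 9 + 15 = 24 > 18  ✓

Yes, triangle inequality satisfied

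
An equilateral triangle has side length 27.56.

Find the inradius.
r = Area/s with s the semi-perimeter.
Area = (√3/4)·27.56² = (√3/4)·759.5536 ≈ 0.433013·759.5536 ≈ 328.896
s = 3·27.56/2 = 41.34
r ≈ 328.896/41.34 ≈ 7.95589
(Equivalently r = side/(2√3) = 27.56/3.4641 ≈ 7.95589.)

r = 7.956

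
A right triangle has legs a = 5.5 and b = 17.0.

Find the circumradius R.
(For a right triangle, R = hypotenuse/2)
Hypotenuse c = √(a² + b²) = √(30.25 + 289) = √319.25 ≈ 17.8676
R = c/2 ≈ 17.8676/2 ≈ 8.93378

R = 8.934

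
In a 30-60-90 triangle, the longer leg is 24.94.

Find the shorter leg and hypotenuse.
In a 30-60-90 triangle the sides are in ratio 1 : √3 : 2, so short leg = long leg/√3 and hypotenuse = 2·(short leg).
Short leg = 24.94/√3 ≈ 24.94/1.73205 ≈ 14.3991
Hypotenuse = 2·14.3991 ≈ 28.7982

Short leg = 14.4, Hypotenuse = 28.8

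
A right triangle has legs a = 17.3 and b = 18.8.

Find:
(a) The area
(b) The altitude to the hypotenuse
(a) The legs are perpendicular, so Area = ½·a·b = ½·17.3·18.8 = ½·325.24 = 162.62
(b) Hypotenuse c = √(a² + b²) = √(299.29 + 353.44) = √652.73 ≈ 25.5486
    Area = ½·c·h_c  ⇒  h_c = 2·Area/c = 325.24/25.5486 ≈ 12.7303

Area = 162.62, h_c = 12.73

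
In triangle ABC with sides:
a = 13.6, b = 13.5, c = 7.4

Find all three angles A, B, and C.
Law of cosines for each angle (a² = 184.96, b² = 182.25, c² = 54.76):
cos(A) = (b² + c² − a²)/(2bc) = (182.25 + 54.76 − 184.96)/(2·13.5·7.4) = 52.05/199.8 ≈ 0.260511  ⇒  A ≈ 74.8996°
cos(B) = (a² + c² − b²)/(2ac) = (184.96 + 54.76 − 182.25)/(2·13.6·7.4) = 57.47/201.28 ≈ 0.285523  ⇒  B ≈ 73.4099°
cos(C) = (a² + b² − c²)/(2ab) = (184.96 + 182.25 − 54.76)/(2·13.6·13.5) = 312.45/367.2 ≈ 0.850899  ⇒  C ≈ 31.6904°
Check: A + B + C ≈ 180°

A = 74.9°, B = 73.41°, C = 31.69°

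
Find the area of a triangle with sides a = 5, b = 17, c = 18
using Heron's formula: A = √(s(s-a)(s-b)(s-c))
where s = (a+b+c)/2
s = (5 + 17 + 18)/2 = 40/2 = 20
s − a = 15, s − b = 3, s − c = 2
s(s−a)(s−b)(s−c) = 20·15·3·2 = 1800
Area = √1800 ≈ 42.4264

s = 20.0, Area = 42.43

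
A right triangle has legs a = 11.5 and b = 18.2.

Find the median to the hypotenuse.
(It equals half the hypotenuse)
Hypotenuse c = √(a² + b²) = √(132.25 + 331.24) = √463.49 ≈ 21.5288
Median to hypotenuse = c/2 ≈ 21.5288/2 ≈ 10.7644

Median = 10.76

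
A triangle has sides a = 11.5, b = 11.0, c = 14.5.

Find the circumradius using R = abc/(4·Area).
First find the area with Heron's formula.
s = (11.5 + 11.0 + 14.5)/2 = 18.5
Area = √(s(s−a)(s−b)(s−c)) = √(18.5·7·7.5·4) ≈ √3885 ≈ 62.3298
abc = 11.5·11.0·14.5 = 1834.25
R = abc/(4·Area) ≈ 1834.25/(4·62.3298) = 1834.25/249.319 ≈ 7.35704

R = 7.357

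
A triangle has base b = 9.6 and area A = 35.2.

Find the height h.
A = ½·b·h  ⇒  h = 2A/b = 2·35.2/9.6 = 70.4/9.6 ≈ 7.33333

h = 7.333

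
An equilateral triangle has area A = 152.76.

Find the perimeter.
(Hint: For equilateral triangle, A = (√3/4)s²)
A = (√3/4)s²  ⇒  s² = 4A/√3 = 4·152.76/√3 = 611.04/1.73205 ≈ 352.784
s ≈ √352.784 ≈ 18.7825
Perimeter = 3s ≈ 3·18.7825 ≈ 56.3476

Perimeter = 56.35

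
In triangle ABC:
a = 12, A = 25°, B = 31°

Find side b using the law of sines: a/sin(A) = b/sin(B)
a/sin(A) = b/sin(B)  ⇒  b = a·sin(B)/sin(A) = 12·sin(31°)/sin(25°)
sin(31°) ≈ 0.515038, sin(25°) ≈ 0.422618
b ≈ 12·0.515038/0.422618 ≈ 6.18046/0.422618 ≈ 14.6242

b = 14.62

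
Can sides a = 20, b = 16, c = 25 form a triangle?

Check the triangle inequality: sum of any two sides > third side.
a + b vs c: 20 + 16 = 36 > 25  ✓
a + c vs b: 20 + 25 = 45 > 16  ✓
b + c vs a: 16 + 25 = 41 > 20  ✓

Yes, triangle inequality satisfied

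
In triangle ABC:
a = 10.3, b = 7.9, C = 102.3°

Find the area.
Two sides and the included angle (SAS): A = ½·a·b·sin(C) = ½·10.3·7.9·sin(102.3°)
sin(102.3°) ≈ 0.977046
A ≈ ½·81.37·0.977046 = 40.685·0.977046 ≈ 39.7511

Area = 39.75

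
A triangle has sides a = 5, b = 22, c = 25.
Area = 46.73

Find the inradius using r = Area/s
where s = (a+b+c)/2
s = (5 + 22 + 25)/2 = 52/2 = 26
r = Area/s = 46.73/26 ≈ 1.79731

r = 1.797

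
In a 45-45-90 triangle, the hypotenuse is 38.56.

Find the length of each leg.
In a 45-45-90 triangle hypotenuse = leg·√2, so leg = hypotenuse/√2.
Leg = 38.56/√2 ≈ 38.56/1.41421 ≈ 27.266

Each leg = 27.27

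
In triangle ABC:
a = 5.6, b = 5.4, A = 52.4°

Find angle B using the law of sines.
a/sin(A) = b/sin(B)  ⇒  sin(B) = b·sin(A)/a = 5.4·sin(52.4°)/5.6
sin(52.4°) ≈ 0.79229
sin(B) ≈ 5.4·0.79229/5.6 ≈ 4.27836/5.6 ≈ 0.763994
B = arcsin(0.763994) ≈ 49.8175°
(Since b ≤ a we need B ≤ A, so the obtuse alternative 180° − 49.8175° ≈ 130.182° is rejected.)

B = 49.82°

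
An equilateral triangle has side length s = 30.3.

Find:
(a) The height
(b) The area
(a) The height splits the triangle into two 30-60-90 halves: h = s·√3/2 = 30.3·1.73205/2 ≈ 52.4811/2 ≈ 26.2406
(b) Area = (√3/4)·s² = (√3/4)·30.3² = (√3/4)·918.09 ≈ 0.433013·918.09 ≈ 397.545

Height = 26.24, Area = 397.5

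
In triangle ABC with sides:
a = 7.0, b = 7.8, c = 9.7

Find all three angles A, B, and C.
Law of cosines for each angle (a² = 49, b² = 60.84, c² = 94.09):
cos(A) = (b² + c² − a²)/(2bc) = (60.84 + 94.09 − 49)/(2·7.8·9.7) = 105.93/151.32 ≈ 0.70004  ⇒  A ≈ 45.5698°
cos(B) = (a² + c² − b²)/(2ac) = (49 + 94.09 − 60.84)/(2·7.0·9.7) = 82.25/135.8 ≈ 0.60567  ⇒  B ≈ 52.7229°
cos(C) = (a² + b² − c²)/(2ab) = (49 + 60.84 − 94.09)/(2·7.0·7.8) = 15.75/109.2 ≈ 0.144231  ⇒  C ≈ 81.7073°
Check: A + B + C ≈ 180°

A = 45.57°, B = 52.72°, C = 81.71°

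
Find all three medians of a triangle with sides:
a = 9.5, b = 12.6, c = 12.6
Median formula: m_a = ½√(2b² + 2c² − a²) (and cyclically). a² = 90.25, b² = 158.76, c² = 158.76.
m_a = ½√(2·158.76 + 2·158.76 − 90.25) = ½√544.79 ≈ ½·23.3407 ≈ 11.6704
m_b = ½√(2·90.25 + 2·158.76 − 158.76) = ½√339.26 ≈ ½·18.419 ≈ 9.20951
m_c = ½√(2·90.25 + 2·158.76 − 158.76) = ½√339.26 ≈ ½·18.419 ≈ 9.20951

m_a = 11.67, m_b = 9.21, m_c = 9.21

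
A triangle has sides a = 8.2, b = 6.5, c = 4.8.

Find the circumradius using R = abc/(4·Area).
First find the area with Heron's formula.
s = (8.2 + 6.5 + 4.8)/2 = 9.75
Area = √(s(s−a)(s−b)(s−c)) = √(9.75·1.55·3.25·4.95) ≈ √243.122 ≈ 15.5924
abc = 8.2·6.5·4.8 = 255.84
R = abc/(4·Area) ≈ 255.84/(4·15.5924) = 255.84/62.3695 ≈ 4.102

R = 4.102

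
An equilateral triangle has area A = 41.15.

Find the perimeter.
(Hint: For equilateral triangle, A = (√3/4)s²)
A = (√3/4)s²  ⇒  s² = 4A/√3 = 4·41.15/√3 = 164.6/1.73205 ≈ 95.0319
s ≈ √95.0319 ≈ 9.74843
Perimeter = 3s ≈ 3·9.74843 ≈ 29.2453

Perimeter = 29.25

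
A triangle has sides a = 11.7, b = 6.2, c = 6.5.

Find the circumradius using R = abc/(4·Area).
First find the area with Heron's formula.
s = (11.7 + 6.2 + 6.5)/2 = 12.2
Area = √(s(s−a)(s−b)(s−c)) = √(12.2·0.5·6·5.7) ≈ √208.62 ≈ 14.4437
abc = 11.7·6.2·6.5 = 471.51
R = abc/(4·Area) ≈ 471.51/(4·14.4437) = 471.51/57.7747 ≈ 8.16118

R = 8.161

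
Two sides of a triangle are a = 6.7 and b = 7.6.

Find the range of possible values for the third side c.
Triangle inequality: |a − b| < c < a + b
|a − b| = |6.7 − 7.6| = 0.9
a + b = 6.7 + 7.6 = 14.3

0.9 < c < 14.3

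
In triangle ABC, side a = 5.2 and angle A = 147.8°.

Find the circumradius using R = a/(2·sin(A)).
R = a/(2·sin(A)) = 5.2/(2·sin(147.8°))
sin(147.8°) ≈ 0.532876
R ≈ 5.2/(2·0.532876) = 5.2/1.06575 ≈ 4.87918

R = 4.879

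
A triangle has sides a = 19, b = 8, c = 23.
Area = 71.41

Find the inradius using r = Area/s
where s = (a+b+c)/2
s = (19 + 8 + 23)/2 = 50/2 = 25
r = Area/s = 71.41/25 ≈ 2.8564

r = 2.856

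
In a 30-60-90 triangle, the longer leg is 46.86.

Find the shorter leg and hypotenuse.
In a 30-60-90 triangle the sides are in ratio 1 : √3 : 2, so short leg = long leg/√3 and hypotenuse = 2·(short leg).
Short leg = 46.86/√3 ≈ 46.86/1.73205 ≈ 27.0546
Hypotenuse = 2·27.0546 ≈ 54.1093

Short leg = 27.05, Hypotenuse = 54.11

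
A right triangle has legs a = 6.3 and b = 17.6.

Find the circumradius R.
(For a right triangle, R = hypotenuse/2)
Hypotenuse c = √(a² + b²) = √(39.69 + 309.76) = √349.45 ≈ 18.6936
R = c/2 ≈ 18.6936/2 ≈ 9.34679

R = 9.347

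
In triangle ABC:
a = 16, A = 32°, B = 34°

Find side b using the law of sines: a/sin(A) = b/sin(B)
a/sin(A) = b/sin(B)  ⇒  b = a·sin(B)/sin(A) = 16·sin(34°)/sin(32°)
sin(34°) ≈ 0.559193, sin(32°) ≈ 0.529919
b ≈ 16·0.559193/0.529919 ≈ 8.94709/0.529919 ≈ 16.8839

b = 16.88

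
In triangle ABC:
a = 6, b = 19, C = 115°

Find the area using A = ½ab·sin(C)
A = ½·a·b·sin(C) = ½·6·19·sin(115°)
sin(115°) ≈ 0.906308
A ≈ ½·114·0.906308 = 57·0.906308 ≈ 51.6595

Area = 51.66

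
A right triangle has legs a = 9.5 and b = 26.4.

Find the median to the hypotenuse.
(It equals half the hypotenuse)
Hypotenuse c = √(a² + b²) = √(90.25 + 696.96) = √787.21 ≈ 28.0573
Median to hypotenuse = c/2 ≈ 28.0573/2 ≈ 14.0286

Median = 14.03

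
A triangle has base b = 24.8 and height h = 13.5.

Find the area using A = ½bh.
A = ½·b·h = ½·24.8·13.5 = ½·334.8 = 167.4

Area = 167.4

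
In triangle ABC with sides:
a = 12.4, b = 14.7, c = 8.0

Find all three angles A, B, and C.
Law of cosines for each angle (a² = 153.76, b² = 216.09, c² = 64):
cos(A) = (b² + c² − a²)/(2bc) = (216.09 + 64 − 153.76)/(2·14.7·8.0) = 126.33/235.2 ≈ 0.537117  ⇒  A ≈ 57.5124°
cos(B) = (a² + c² − b²)/(2ac) = (153.76 + 64 − 216.09)/(2·12.4·8.0) = 1.67/198.4 ≈ 0.00841734  ⇒  B ≈ 89.5177°
cos(C) = (a² + b² − c²)/(2ab) = (153.76 + 216.09 − 64)/(2·12.4·14.7) = 305.85/364.56 ≈ 0.838957  ⇒  C ≈ 32.9699°
Check: A + B + C ≈ 180°

A = 57.51°, B = 89.52°, C = 32.97°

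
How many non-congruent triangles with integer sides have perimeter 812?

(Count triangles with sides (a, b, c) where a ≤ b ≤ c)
Let a ≤ b ≤ c with a + b + c = 812. The only binding inequality is a + b > c, i.e. 812 − c > c, so c < 812/2; and c ≥ 812/3 since c is the largest side.
So 271 ≤ c ≤ 405. For each c, b runs from ⌈(812 − c)/2⌉ up to c (then a = 812 − b − c satisfies 1 ≤ a ≤ b automatically), giving c − ⌈(812 − c)/2⌉ + 1 choices.
Summing over c: 1 + 3 + 4 + 6 + … + 201 + 202  (135 terms, c = 271, …, 405) = 13736
Check (closed form: nearest integer to p²/48 for even p, (p+3)²/48 for odd p): 812²/48 = 659344/48 ≈ 13736.33 → 13736

13736 triangles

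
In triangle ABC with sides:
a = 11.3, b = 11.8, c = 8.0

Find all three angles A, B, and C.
Law of cosines for each angle (a² = 127.69, b² = 139.24, c² = 64):
cos(A) = (b² + c² − a²)/(2bc) = (139.24 + 64 − 127.69)/(2·11.8·8.0) = 75.55/188.8 ≈ 0.400159  ⇒  A ≈ 66.4119°
cos(B) = (a² + c² − b²)/(2ac) = (127.69 + 64 − 139.24)/(2·11.3·8.0) = 52.45/180.8 ≈ 0.2901  ⇒  B ≈ 73.1361°
cos(C) = (a² + b² − c²)/(2ab) = (127.69 + 139.24 − 64)/(2·11.3·11.8) = 202.93/266.68 ≈ 0.760949  ⇒  C ≈ 40.452°
Check: A + B + C ≈ 180°

A = 66.41°, B = 73.14°, C = 40.45°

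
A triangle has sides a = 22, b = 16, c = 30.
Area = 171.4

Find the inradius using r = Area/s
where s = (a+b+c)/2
s = (22 + 16 + 30)/2 = 68/2 = 34
r = Area/s = 171.4/34 ≈ 5.04118

r = 5.041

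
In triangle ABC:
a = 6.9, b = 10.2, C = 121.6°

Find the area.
Two sides and the included angle (SAS): A = ½·a·b·sin(C) = ½·6.9·10.2·sin(121.6°)
sin(121.6°) ≈ 0.851727
A ≈ ½·70.38·0.851727 = 35.19·0.851727 ≈ 29.9723

Area = 29.97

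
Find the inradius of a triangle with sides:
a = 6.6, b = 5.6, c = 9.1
r = Area/s where s is the semi-perimeter.
s = (6.6 + 5.6 + 9.1)/2 = 21.3/2 = 10.65
Area = √(s(s−a)(s−b)(s−c)) = √(10.65·4.05·5.05·1.55) ≈ √337.62 ≈ 18.3744
r ≈ 18.3744/10.65 ≈ 1.7253

r = 1.725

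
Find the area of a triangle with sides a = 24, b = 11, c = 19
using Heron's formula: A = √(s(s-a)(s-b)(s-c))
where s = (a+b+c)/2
s = (24 + 11 + 19)/2 = 54/2 = 27
s − a = 3, s − b = 16, s − c = 8
s(s−a)(s−b)(s−c) = 27·3·16·8 = 10368
Area = √10368 ≈ 101.823

s = 27.0, Area = 101.8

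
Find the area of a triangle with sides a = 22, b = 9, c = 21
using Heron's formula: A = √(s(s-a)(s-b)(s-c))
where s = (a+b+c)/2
s = (22 + 9 + 21)/2 = 52/2 = 26
s − a = 4, s − b = 17, s − c = 5
s(s−a)(s−b)(s−c) = 26·4·17·5 = 8840
Area = √8840 ≈ 94.0213

s = 26.0, Area = 94.02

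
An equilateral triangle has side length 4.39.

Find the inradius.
r = Area/s with s the semi-perimeter.
Area = (√3/4)·4.39² = (√3/4)·19.2721 ≈ 0.433013·19.2721 ≈ 8.34506
s = 3·4.39/2 = 6.585
r ≈ 8.34506/6.585 ≈ 1.26728
(Equivalently r = side/(2√3) = 4.39/3.4641 ≈ 1.26728.)

r = 1.267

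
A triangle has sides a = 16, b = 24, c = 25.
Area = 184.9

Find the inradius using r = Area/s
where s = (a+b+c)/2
s = (16 + 24 + 25)/2 = 65/2 = 32.5
r = Area/s = 184.9/32.5 ≈ 5.68923

r = 5.689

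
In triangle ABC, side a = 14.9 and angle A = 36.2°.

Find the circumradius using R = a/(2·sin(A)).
R = a/(2·sin(A)) = 14.9/(2·sin(36.2°))
sin(36.2°) ≈ 0.590606
R ≈ 14.9/(2·0.590606) = 14.9/1.18121 ≈ 12.6142

R = 12.61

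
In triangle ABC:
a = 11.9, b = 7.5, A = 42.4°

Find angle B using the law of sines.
a/sin(A) = b/sin(B)  ⇒  sin(B) = b·sin(A)/a = 7.5·sin(42.4°)/11.9
sin(42.4°) ≈ 0.674302
sin(B) ≈ 7.5·0.674302/11.9 ≈ 5.05727/11.9 ≈ 0.42498
B = arcsin(0.42498) ≈ 25.1494°
(Since b ≤ a we need B ≤ A, so the obtuse alternative 180° − 25.1494° ≈ 154.851° is rejected.)

B = 25.15°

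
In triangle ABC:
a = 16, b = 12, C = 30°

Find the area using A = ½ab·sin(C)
A = ½·a·b·sin(C) = ½·16·12·sin(30°)
sin(30°) ≈ 0.5
A ≈ ½·192·0.5 = 96·0.5 ≈ 48

Area = 48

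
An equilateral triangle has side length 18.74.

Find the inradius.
r = Area/s with s the semi-perimeter.
Area = (√3/4)·18.74² = (√3/4)·351.1876 ≈ 0.433013·351.1876 ≈ 152.069
s = 3·18.74/2 = 28.11
r ≈ 152.069/28.11 ≈ 5.40977
(Equivalently r = side/(2√3) = 18.74/3.4641 ≈ 5.40977.)

r = 5.41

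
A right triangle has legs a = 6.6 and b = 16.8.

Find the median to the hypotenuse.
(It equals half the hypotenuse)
Hypotenuse c = √(a² + b²) = √(43.56 + 282.24) = √325.8 ≈ 18.0499
Median to hypotenuse = c/2 ≈ 18.0499/2 ≈ 9.02497

Median = 9.025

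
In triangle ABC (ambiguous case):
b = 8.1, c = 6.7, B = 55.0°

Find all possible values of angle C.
b/sin(B) = c/sin(C)  ⇒  sin(C) = c·sin(B)/b = 6.7·sin(55.0°)/8.1
sin(55.0°) ≈ 0.819152
sin(C) ≈ 6.7·0.819152/8.1 ≈ 5.48832/8.1 ≈ 0.67757
Candidate 1: C₁ = arcsin(0.67757) ≈ 42.6541°  →  A = 180° − 55.0° − 42.6541° ≈ 82.3459° > 0, valid
Candidate 2: C₂ = 180° − C₁ ≈ 137.346°  →  A = 180° − 55.0° − 137.346° ≈ -12.3459° ≤ 0, not a valid triangle

C = 42.65° (one solution)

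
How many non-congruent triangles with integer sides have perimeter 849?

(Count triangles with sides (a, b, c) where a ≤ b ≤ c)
Let a ≤ b ≤ c with a + b + c = 849. The only binding inequality is a + b > c, i.e. 849 − c > c, so c < 849/2; and c ≥ 849/3 since c is the largest side.
So 283 ≤ c ≤ 424. For each c, b runs from ⌈(849 − c)/2⌉ up to c (then a = 849 − b − c satisfies 1 ≤ a ≤ b automatically), giving c − ⌈(849 − c)/2⌉ + 1 choices.
Summing over c: 1 + 2 + 4 + 5 + … + 211 + 212  (142 terms, c = 283, …, 424) = 15123
Check (closed form: nearest integer to p²/48 for even p, (p+3)²/48 for odd p): (849+3)²/48 = 852²/48 = 725904/48 ≈ 15123.00 → 15123

15123 triangles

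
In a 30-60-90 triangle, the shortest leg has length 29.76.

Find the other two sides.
In a 30-60-90 triangle the sides are in ratio 1 : √3 : 2 (short leg : long leg : hypotenuse).
Long leg = 29.76·√3 ≈ 29.76·1.73205 ≈ 51.5458
Hypotenuse = 2·29.76 = 59.52

Long leg = 29.76√3 = 51.55, Hypotenuse = 59.52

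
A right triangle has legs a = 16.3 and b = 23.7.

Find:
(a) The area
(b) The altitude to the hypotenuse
(a) The legs are perpendicular, so Area = ½·a·b = ½·16.3·23.7 = ½·386.31 = 193.155
(b) Hypotenuse c = √(a² + b²) = √(265.69 + 561.69) = √827.38 ≈ 28.7642
    Area = ½·c·h_c  ⇒  h_c = 2·Area/c = 386.31/28.7642 ≈ 13.4302

Area = 193.155, h_c = 13.43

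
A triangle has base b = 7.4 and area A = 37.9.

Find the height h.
A = ½·b·h  ⇒  h = 2A/b = 2·37.9/7.4 = 75.8/7.4 ≈ 10.2432

h = 10.24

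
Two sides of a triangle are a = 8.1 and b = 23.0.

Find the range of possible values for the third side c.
Triangle inequality: |a − b| < c < a + b
|a − b| = |8.1 − 23.0| = 14.9
a + b = 8.1 + 23.0 = 31.1

14.9 < c < 31.1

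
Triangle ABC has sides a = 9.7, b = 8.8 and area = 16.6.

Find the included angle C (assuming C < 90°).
Area = ½·a·b·sin(C)  ⇒  sin(C) = 2·Area/(a·b) = 2·16.6/(9.7·8.8) = 33.2/85.36 ≈ 0.388941
C = arcsin(0.388941) ≈ 22.8886° (taking the acute solution since C < 90°)

C = 22.89°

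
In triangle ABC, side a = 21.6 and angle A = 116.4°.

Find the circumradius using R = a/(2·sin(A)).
R = a/(2·sin(A)) = 21.6/(2·sin(116.4°))
sin(116.4°) ≈ 0.895712
R ≈ 21.6/(2·0.895712) = 21.6/1.79142 ≈ 12.0575

R = 12.06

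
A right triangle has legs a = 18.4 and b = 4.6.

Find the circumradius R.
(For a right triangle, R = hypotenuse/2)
Hypotenuse c = √(a² + b²) = √(338.56 + 21.16) = √359.72 ≈ 18.9663
R = c/2 ≈ 18.9663/2 ≈ 9.48314

R = 9.483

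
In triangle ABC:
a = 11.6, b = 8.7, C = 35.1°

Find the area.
Two sides and the included angle (SAS): A = ½·a·b·sin(C) = ½·11.6·8.7·sin(35.1°)
sin(35.1°) ≈ 0.575005
A ≈ ½·100.92·0.575005 = 50.46·0.575005 ≈ 29.0148

Area = 29.01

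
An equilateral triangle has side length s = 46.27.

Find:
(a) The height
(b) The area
(a) The height splits the triangle into two 30-60-90 halves: h = s·√3/2 = 46.27·1.73205/2 ≈ 80.142/2 ≈ 40.071
(b) Area = (√3/4)·s² = (√3/4)·46.27² = (√3/4)·2140.9129 ≈ 0.433013·2140.9129 ≈ 927.042

Height = 40.07, Area = 927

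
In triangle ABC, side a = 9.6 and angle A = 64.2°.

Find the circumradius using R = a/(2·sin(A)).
R = a/(2·sin(A)) = 9.6/(2·sin(64.2°))
sin(64.2°) ≈ 0.900319
R ≈ 9.6/(2·0.900319) = 9.6/1.80064 ≈ 5.33144

R = 5.331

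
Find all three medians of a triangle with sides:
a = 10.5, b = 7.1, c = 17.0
Median formula: m_a = ½√(2b² + 2c² − a²) (and cyclically). a² = 110.25, b² = 50.41, c² = 289.
m_a = ½√(2·50.41 + 2·289 − 110.25) = ½√568.57 ≈ ½·23.8447 ≈ 11.9224
m_b = ½√(2·110.25 + 2·289 − 50.41) = ½√748.09 ≈ ½·27.3512 ≈ 13.6756
m_c = ½√(2·110.25 + 2·50.41 − 289) = ½√32.32 ≈ ½·5.68507 ≈ 2.84253

m_a = 11.92, m_b = 13.68, m_c = 2.843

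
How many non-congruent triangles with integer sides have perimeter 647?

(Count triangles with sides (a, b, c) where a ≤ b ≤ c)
Let a ≤ b ≤ c with a + b + c = 647. The only binding inequality is a + b > c, i.e. 647 − c > c, so c < 647/2; and c ≥ 647/3 since c is the largest side.
So 216 ≤ c ≤ 323. For each c, b runs from ⌈(647 − c)/2⌉ up to c (then a = 647 − b − c satisfies 1 ≤ a ≤ b automatically), giving c − ⌈(647 − c)/2⌉ + 1 choices.
Summing over c: 1 + 3 + 4 + 6 + … + 160 + 162  (108 terms, c = 216, …, 323) = 8802
Check (closed form: nearest integer to p²/48 for even p, (p+3)²/48 for odd p): (647+3)²/48 = 650²/48 = 422500/48 ≈ 8802.08 → 8802

8802 triangles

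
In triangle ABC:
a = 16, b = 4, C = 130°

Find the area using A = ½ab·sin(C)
A = ½·a·b·sin(C) = ½·16·4·sin(130°)
sin(130°) ≈ 0.766044
A ≈ ½·64·0.766044 = 32·0.766044 ≈ 24.5134

Area = 24.51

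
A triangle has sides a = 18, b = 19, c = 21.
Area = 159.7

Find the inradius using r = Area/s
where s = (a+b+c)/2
s = (18 + 19 + 21)/2 = 58/2 = 29
r = Area/s = 159.7/29 ≈ 5.5069

r = 5.507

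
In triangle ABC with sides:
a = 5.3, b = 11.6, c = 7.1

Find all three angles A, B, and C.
Law of cosines for each angle (a² = 28.09, b² = 134.56, c² = 50.41):
cos(A) = (b² + c² − a²)/(2bc) = (134.56 + 50.41 − 28.09)/(2·11.6·7.1) = 156.88/164.72 ≈ 0.952404  ⇒  A ≈ 17.7484°
cos(B) = (a² + c² − b²)/(2ac) = (28.09 + 50.41 − 134.56)/(2·5.3·7.1) = -56.06/75.26 ≈ -0.744884  ⇒  B ≈ 138.149°
cos(C) = (a² + b² − c²)/(2ab) = (28.09 + 134.56 − 50.41)/(2·5.3·11.6) = 112.24/122.96 ≈ 0.912817  ⇒  C ≈ 24.1024°
Check: A + B + C ≈ 180°

A = 17.75°, B = 138.1°, C = 24.1°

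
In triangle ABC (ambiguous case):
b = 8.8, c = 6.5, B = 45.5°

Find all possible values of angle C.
b/sin(B) = c/sin(C)  ⇒  sin(C) = c·sin(B)/b = 6.5·sin(45.5°)/8.8
sin(45.5°) ≈ 0.71325
sin(C) ≈ 6.5·0.71325/8.8 ≈ 4.63613/8.8 ≈ 0.526833
Candidate 1: C₁ = arcsin(0.526833) ≈ 31.7917°  →  A = 180° − 45.5° − 31.7917° ≈ 102.708° > 0, valid
Candidate 2: C₂ = 180° − C₁ ≈ 148.208°  →  A = 180° − 45.5° − 148.208° ≈ -13.7083° ≤ 0, not a valid triangle

C = 31.79° (one solution)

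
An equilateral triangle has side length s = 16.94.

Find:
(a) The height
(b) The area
(a) The height splits the triangle into two 30-60-90 halves: h = s·√3/2 = 16.94·1.73205/2 ≈ 29.3409/2 ≈ 14.6705
(b) Area = (√3/4)·s² = (√3/4)·16.94² = (√3/4)·286.9636 ≈ 0.433013·286.9636 ≈ 124.259

Height = 14.67, Area = 124.3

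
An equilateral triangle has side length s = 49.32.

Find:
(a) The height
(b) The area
(a) The height splits the triangle into two 30-60-90 halves: h = s·√3/2 = 49.32·1.73205/2 ≈ 85.4247/2 ≈ 42.7124
(b) Area = (√3/4)·s² = (√3/4)·49.32² = (√3/4)·2432.4624 ≈ 0.433013·2432.4624 ≈ 1053.29

Height = 42.71, Area = 1053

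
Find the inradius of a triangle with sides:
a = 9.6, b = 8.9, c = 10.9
r = Area/s where s is the semi-perimeter.
s = (9.6 + 8.9 + 10.9)/2 = 29.4/2 = 14.7
Area = √(s(s−a)(s−b)(s−c)) = √(14.7·5.1·5.8·3.8) ≈ √1652.34 ≈ 40.649
r ≈ 40.649/14.7 ≈ 2.76524

r = 2.765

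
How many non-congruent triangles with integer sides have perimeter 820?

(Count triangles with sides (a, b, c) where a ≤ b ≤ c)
Let a ≤ b ≤ c with a + b + c = 820. The only binding inequality is a + b > c, i.e. 820 − c > c, so c < 820/2; and c ≥ 820/3 since c is the largest side.
So 274 ≤ c ≤ 409. For each c, b runs from ⌈(820 − c)/2⌉ up to c (then a = 820 − b − c satisfies 1 ≤ a ≤ b automatically), giving c − ⌈(820 − c)/2⌉ + 1 choices.
Summing over c: 2 + 3 + 5 + 6 + … + 203 + 204  (136 terms, c = 274, …, 409) = 14008
Check (closed form: nearest integer to p²/48 for even p, (p+3)²/48 for odd p): 820²/48 = 672400/48 ≈ 14008.33 → 14008

14008 triangles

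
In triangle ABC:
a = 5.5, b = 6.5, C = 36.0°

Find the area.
Two sides and the included angle (SAS): A = ½·a·b·sin(C) = ½·5.5·6.5·sin(36.0°)
sin(36.0°) ≈ 0.587785
A ≈ ½·35.75·0.587785 = 17.875·0.587785 ≈ 10.5067

Area = 10.51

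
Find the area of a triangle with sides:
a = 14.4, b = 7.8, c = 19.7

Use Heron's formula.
s = (14.4 + 7.8 + 19.7)/2 = 41.9/2 = 20.95
s − a = 6.55, s − b = 13.15, s − c = 1.25
s(s−a)(s−b)(s−c) = 20.95·6.55·13.15·1.25 ≈ 2255.59
Area = √2255.59 ≈ 47.4931

Area = 47.49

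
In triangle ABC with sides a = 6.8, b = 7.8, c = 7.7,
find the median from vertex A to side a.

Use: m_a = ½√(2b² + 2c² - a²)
m_a = ½√(2·7.8² + 2·7.7² − 6.8²) = ½√(2·60.84 + 2·59.29 − 46.24) = ½√(121.68 + 118.58 − 46.24) = ½√194.02
√194.02 ≈ 13.9291, so m_a ≈ 6.96455

m_a = 6.965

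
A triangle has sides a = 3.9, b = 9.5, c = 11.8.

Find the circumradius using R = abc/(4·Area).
First find the area with Heron's formula.
s = (3.9 + 9.5 + 11.8)/2 = 12.6
Area = √(s(s−a)(s−b)(s−c)) = √(12.6·8.7·3.1·0.8) ≈ √271.858 ≈ 16.4881
abc = 3.9·9.5·11.8 = 437.19
R = abc/(4·Area) ≈ 437.19/(4·16.4881) = 437.19/65.9524 ≈ 6.62887

R = 6.629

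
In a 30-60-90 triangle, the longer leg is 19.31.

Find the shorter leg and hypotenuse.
In a 30-60-90 triangle the sides are in ratio 1 : √3 : 2, so short leg = long leg/√3 and hypotenuse = 2·(short leg).
Short leg = 19.31/√3 ≈ 19.31/1.73205 ≈ 11.1486
Hypotenuse = 2·11.1486 ≈ 22.2973

Short leg = 11.15, Hypotenuse = 22.3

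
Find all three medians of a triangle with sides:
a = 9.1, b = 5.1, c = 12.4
Median formula: m_a = ½√(2b² + 2c² − a²) (and cyclically). a² = 82.81, b² = 26.01, c² = 153.76.
m_a = ½√(2·26.01 + 2·153.76 − 82.81) = ½√276.73 ≈ ½·16.6352 ≈ 8.3176
m_b = ½√(2·82.81 + 2·153.76 − 26.01) = ½√447.13 ≈ ½·21.1454 ≈ 10.5727
m_c = ½√(2·82.81 + 2·26.01 − 153.76) = ½√63.88 ≈ ½·7.9925 ≈ 3.99625

m_a = 8.318, m_b = 10.57, m_c = 3.996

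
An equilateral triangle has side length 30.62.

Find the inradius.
r = Area/s with s the semi-perimeter.
Area = (√3/4)·30.62² = (√3/4)·937.5844 ≈ 0.433013·937.5844 ≈ 405.986
s = 3·30.62/2 = 45.93
r ≈ 405.986/45.93 ≈ 8.83923
(Equivalently r = side/(2√3) = 30.62/3.4641 ≈ 8.83923.)

r = 8.839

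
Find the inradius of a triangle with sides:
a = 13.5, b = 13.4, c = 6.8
r = Area/s where s is the semi-perimeter.
s = (13.5 + 13.4 + 6.8)/2 = 33.7/2 = 16.85
Area = √(s(s−a)(s−b)(s−c)) = √(16.85·3.35·3.45·10.05) ≈ √1957.18 ≈ 44.24
r ≈ 44.24/16.85 ≈ 2.62552

r = 2.626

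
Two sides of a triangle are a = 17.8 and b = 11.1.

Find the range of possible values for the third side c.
Triangle inequality: |a − b| < c < a + b
|a − b| = |17.8 − 11.1| = 6.7
a + b = 17.8 + 11.1 = 28.9

6.7 < c < 28.9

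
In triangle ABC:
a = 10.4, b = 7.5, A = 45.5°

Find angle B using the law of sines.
a/sin(A) = b/sin(B)  ⇒  sin(B) = b·sin(A)/a = 7.5·sin(45.5°)/10.4
sin(45.5°) ≈ 0.71325
sin(B) ≈ 7.5·0.71325/10.4 ≈ 5.34938/10.4 ≈ 0.514363
B = arcsin(0.514363) ≈ 30.9549°
(Since b ≤ a we need B ≤ A, so the obtuse alternative 180° − 30.9549° ≈ 149.045° is rejected.)

B = 30.95°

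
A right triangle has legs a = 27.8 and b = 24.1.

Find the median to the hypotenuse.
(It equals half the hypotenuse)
Hypotenuse c = √(a² + b²) = √(772.84 + 580.81) = √1353.65 ≈ 36.792
Median to hypotenuse = c/2 ≈ 36.792/2 ≈ 18.396

Median = 18.4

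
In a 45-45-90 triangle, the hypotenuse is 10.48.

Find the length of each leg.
In a 45-45-90 triangle hypotenuse = leg·√2, so leg = hypotenuse/√2.
Leg = 10.48/√2 ≈ 10.48/1.41421 ≈ 7.41048

Each leg = 7.41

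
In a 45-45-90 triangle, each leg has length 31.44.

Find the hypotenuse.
In a 45-45-90 triangle the sides are in ratio 1 : 1 : √2, so hypotenuse = leg·√2.
Hypotenuse = 31.44·√2 ≈ 31.44·1.41421 ≈ 44.4629

Hypotenuse = 31.44√2 = 44.46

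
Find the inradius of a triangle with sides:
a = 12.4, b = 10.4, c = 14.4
r = Area/s where s is the semi-perimeter.
s = (12.4 + 10.4 + 14.4)/2 = 37.2/2 = 18.6
Area = √(s(s−a)(s−b)(s−c)) = √(18.6·6.2·8.2·4.2) ≈ √3971.62 ≈ 63.0208
r ≈ 63.0208/18.6 ≈ 3.38821

r = 3.388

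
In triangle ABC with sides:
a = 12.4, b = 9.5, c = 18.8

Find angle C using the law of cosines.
c² = a² + b² − 2ab·cos(C)  ⇒  cos(C) = (a² + b² − c²)/(2ab)
cos(C) = (12.4² + 9.5² − 18.8²)/(2·12.4·9.5) = (153.76 + 90.25 − 353.44)/235.6 = -109.43/235.6 ≈ -0.464474
C = arccos(-0.464474) ≈ 117.676°

C = 117.7°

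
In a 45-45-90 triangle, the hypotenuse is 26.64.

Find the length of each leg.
In a 45-45-90 triangle hypotenuse = leg·√2, so leg = hypotenuse/√2.
Leg = 26.64/√2 ≈ 26.64/1.41421 ≈ 18.8373

Each leg = 18.84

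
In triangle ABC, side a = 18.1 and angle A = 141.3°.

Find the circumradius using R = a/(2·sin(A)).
R = a/(2·sin(A)) = 18.1/(2·sin(141.3°))
sin(141.3°) ≈ 0.625243
R ≈ 18.1/(2·0.625243) = 18.1/1.25049 ≈ 14.4744

R = 14.47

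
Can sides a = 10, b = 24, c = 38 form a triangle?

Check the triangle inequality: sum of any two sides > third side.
a + b vs c: 10 + 24 = 34 ≤ 38  ✗
a + c vs b: 10 + 38 = 48 > 24  ✓
b + c vs a: 24 + 38 = 62 > 10  ✓

No: 10 + 24 = 34 is not > 38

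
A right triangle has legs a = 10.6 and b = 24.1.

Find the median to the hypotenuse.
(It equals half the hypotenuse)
Hypotenuse c = √(a² + b²) = √(112.36 + 580.81) = √693.17 ≈ 26.3281
Median to hypotenuse = c/2 ≈ 26.3281/2 ≈ 13.1641

Median = 13.16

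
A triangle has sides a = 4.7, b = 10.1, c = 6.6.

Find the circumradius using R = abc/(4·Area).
First find the area with Heron's formula.
s = (4.7 + 10.1 + 6.6)/2 = 10.7
Area = √(s(s−a)(s−b)(s−c)) = √(10.7·6·0.6·4.1) ≈ √157.932 ≈ 12.5671
abc = 4.7·10.1·6.6 = 313.302
R = abc/(4·Area) ≈ 313.302/(4·12.5671) = 313.302/50.2684 ≈ 6.23258

R = 6.233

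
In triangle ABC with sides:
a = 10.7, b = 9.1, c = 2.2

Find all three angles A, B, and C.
Law of cosines for each angle (a² = 114.49, b² = 82.81, c² = 4.84):
cos(A) = (b² + c² − a²)/(2bc) = (82.81 + 4.84 − 114.49)/(2·9.1·2.2) = -26.84/40.04 ≈ -0.67033  ⇒  A ≈ 132.093°
cos(B) = (a² + c² − b²)/(2ac) = (114.49 + 4.84 − 82.81)/(2·10.7·2.2) = 36.52/47.08 ≈ 0.775701  ⇒  B ≈ 39.1314°
cos(C) = (a² + b² − c²)/(2ab) = (114.49 + 82.81 − 4.84)/(2·10.7·9.1) = 192.46/194.74 ≈ 0.988292  ⇒  C ≈ 8.77611°
Check: A + B + C ≈ 180°

A = 132.1°, B = 39.13°, C = 8.776°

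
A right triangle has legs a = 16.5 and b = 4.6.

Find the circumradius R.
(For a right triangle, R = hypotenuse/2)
Hypotenuse c = √(a² + b²) = √(272.25 + 21.16) = √293.41 ≈ 17.1292
R = c/2 ≈ 17.1292/2 ≈ 8.56461

R = 8.565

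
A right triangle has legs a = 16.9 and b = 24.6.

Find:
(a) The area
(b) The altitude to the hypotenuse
(a) The legs are perpendicular, so Area = ½·a·b = ½·16.9·24.6 = ½·415.74 = 207.87
(b) Hypotenuse c = √(a² + b²) = √(285.61 + 605.16) = √890.77 ≈ 29.8458
    Area = ½·c·h_c  ⇒  h_c = 2·Area/c = 415.74/29.8458 ≈ 13.9296

Area = 207.87, h_c = 13.93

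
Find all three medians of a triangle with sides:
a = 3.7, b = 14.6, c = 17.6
Median formula: m_a = ½√(2b² + 2c² − a²) (and cyclically). a² = 13.69, b² = 213.16, c² = 309.76.
m_a = ½√(2·213.16 + 2·309.76 − 13.69) = ½√1032.15 ≈ ½·32.1271 ≈ 16.0635
m_b = ½√(2·13.69 + 2·309.76 − 213.16) = ½√433.74 ≈ ½·20.8264 ≈ 10.4132
m_c = ½√(2·13.69 + 2·213.16 − 309.76) = ½√143.94 ≈ ½·11.9975 ≈ 5.99875

m_a = 16.06, m_b = 10.41, m_c = 5.999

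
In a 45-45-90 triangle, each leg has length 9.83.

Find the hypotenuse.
In a 45-45-90 triangle the sides are in ratio 1 : 1 : √2, so hypotenuse = leg·√2.
Hypotenuse = 9.83·√2 ≈ 9.83·1.41421 ≈ 13.9017

Hypotenuse = 9.83√2 = 13.9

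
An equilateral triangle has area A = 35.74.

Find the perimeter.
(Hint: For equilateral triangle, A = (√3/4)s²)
A = (√3/4)s²  ⇒  s² = 4A/√3 = 4·35.74/√3 = 142.96/1.73205 ≈ 82.538
s ≈ √82.538 ≈ 9.08504
Perimeter = 3s ≈ 3·9.08504 ≈ 27.2551

Perimeter = 27.26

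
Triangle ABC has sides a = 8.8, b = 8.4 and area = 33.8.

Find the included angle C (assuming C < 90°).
Area = ½·a·b·sin(C)  ⇒  sin(C) = 2·Area/(a·b) = 2·33.8/(8.8·8.4) = 67.6/73.92 ≈ 0.914502
C = arcsin(0.914502) ≈ 66.1351° (taking the acute solution since C < 90°)

C = 66.14°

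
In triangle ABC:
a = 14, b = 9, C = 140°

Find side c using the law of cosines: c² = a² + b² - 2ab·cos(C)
c² = 14² + 9² − 2·14·9·cos(140°)
cos(140°) ≈ -0.766044
c² ≈ 196 + 81 − 252·(-0.766044) ≈ 277 + 193.043 ≈ 470.043
c ≈ √470.043 ≈ 21.6805

c = 21.68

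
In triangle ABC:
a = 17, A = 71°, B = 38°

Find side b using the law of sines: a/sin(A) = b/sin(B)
a/sin(A) = b/sin(B)  ⇒  b = a·sin(B)/sin(A) = 17·sin(38°)/sin(71°)
sin(38°) ≈ 0.615661, sin(71°) ≈ 0.945519
b ≈ 17·0.615661/0.945519 ≈ 10.4662/0.945519 ≈ 11.0693

b = 11.07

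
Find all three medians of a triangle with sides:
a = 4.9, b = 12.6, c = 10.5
Median formula: m_a = ½√(2b² + 2c² − a²) (and cyclically). a² = 24.01, b² = 158.76, c² = 110.25.
m_a = ½√(2·158.76 + 2·110.25 − 24.01) = ½√514.01 ≈ ½·22.6718 ≈ 11.3359
m_b = ½√(2·24.01 + 2·110.25 − 158.76) = ½√109.76 ≈ ½·10.4766 ≈ 5.23832
m_c = ½√(2·24.01 + 2·158.76 − 110.25) = ½√255.29 ≈ ½·15.9778 ≈ 7.9889

m_a = 11.34, m_b = 5.238, m_c = 7.989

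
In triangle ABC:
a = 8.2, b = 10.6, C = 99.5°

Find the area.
Two sides and the included angle (SAS): A = ½·a·b·sin(C) = ½·8.2·10.6·sin(99.5°)
sin(99.5°) ≈ 0.986286
A ≈ ½·86.92·0.986286 = 43.46·0.986286 ≈ 42.864

Area = 42.86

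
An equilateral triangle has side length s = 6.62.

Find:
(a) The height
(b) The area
(a) The height splits the triangle into two 30-60-90 halves: h = s·√3/2 = 6.62·1.73205/2 ≈ 11.4662/2 ≈ 5.73309
(b) Area = (√3/4)·s² = (√3/4)·6.62² = (√3/4)·43.8244 ≈ 0.433013·43.8244 ≈ 18.9765

Height = 5.733, Area = 18.98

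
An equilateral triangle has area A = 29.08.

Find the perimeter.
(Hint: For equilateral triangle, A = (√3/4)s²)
A = (√3/4)s²  ⇒  s² = 4A/√3 = 4·29.08/√3 = 116.32/1.73205 ≈ 67.1574
s ≈ √67.1574 ≈ 8.19496
Perimeter = 3s ≈ 3·8.19496 ≈ 24.5849

Perimeter = 24.58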